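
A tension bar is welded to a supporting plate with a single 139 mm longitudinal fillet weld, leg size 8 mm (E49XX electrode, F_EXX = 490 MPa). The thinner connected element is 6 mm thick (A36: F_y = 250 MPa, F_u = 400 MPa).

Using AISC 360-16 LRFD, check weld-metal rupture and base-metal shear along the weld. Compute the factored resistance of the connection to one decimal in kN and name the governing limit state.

125.1 kN (base-metal shear governs)

Weld metal: throat = 0.707×8 = 5.656 mm, L = 139 mm. φR_n = 0.75 × 0.6 × 490 × 5.656 × 139 = 173.4 kN.
Base metal shear (6 mm plate): yield φR_n = 1.0×0.6×250×6×139 = 125.1 kN; rupture φR_n = 0.75×0.6×400×6×139 = 150.1 kN; take 125.1 kN (yield).
Governing: min(173.4, 125.1) = 125.1 kN → base-metal shear.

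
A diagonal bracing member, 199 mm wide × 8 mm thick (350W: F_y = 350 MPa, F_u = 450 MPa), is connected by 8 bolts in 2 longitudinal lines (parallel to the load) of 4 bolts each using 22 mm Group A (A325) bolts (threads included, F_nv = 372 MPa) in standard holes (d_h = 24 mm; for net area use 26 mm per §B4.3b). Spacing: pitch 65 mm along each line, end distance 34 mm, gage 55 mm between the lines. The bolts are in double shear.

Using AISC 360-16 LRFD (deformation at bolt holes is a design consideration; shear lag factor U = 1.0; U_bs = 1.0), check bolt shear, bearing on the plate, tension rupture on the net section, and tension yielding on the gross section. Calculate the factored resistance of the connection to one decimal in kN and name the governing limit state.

Bolt shear: A_b = π(22)²/4 = 380.13 mm². φR_n = 0.75 × 372 × 380.13 × 8 × 2 = 1696.9 kN.
Bearing (8 mm plate, F_u = 450 MPa): end bolts L_c = 34 − 24/2 = 22, R_n = min(1.2×22×8×450, 2.4×22×8×450) = 95.04 kN/bolt; interior L_c = 65 − 24 = 41, R_n = 177.12 kN/bolt. φR_n = 0.75 × (2×95.04 + 6×177.12) = 939.6 kN.
Tension rupture (net): A_n = (199 − 2×26)×8 = 1176 mm² (U = 1.0, A_e = A_n). φR_n = 0.75 × 450 × 1176 = 396.9 kN.
Tension yield (gross): A_g = 199×8 = 1592 mm². φR_n = 0.90 × 350 × 1592 = 501.5 kN.
Governing: min(1696.9, 939.6, 396.9, 501.5) = 396.9 kN → net-section rupture.

396.9 kN (net-section rupture governs)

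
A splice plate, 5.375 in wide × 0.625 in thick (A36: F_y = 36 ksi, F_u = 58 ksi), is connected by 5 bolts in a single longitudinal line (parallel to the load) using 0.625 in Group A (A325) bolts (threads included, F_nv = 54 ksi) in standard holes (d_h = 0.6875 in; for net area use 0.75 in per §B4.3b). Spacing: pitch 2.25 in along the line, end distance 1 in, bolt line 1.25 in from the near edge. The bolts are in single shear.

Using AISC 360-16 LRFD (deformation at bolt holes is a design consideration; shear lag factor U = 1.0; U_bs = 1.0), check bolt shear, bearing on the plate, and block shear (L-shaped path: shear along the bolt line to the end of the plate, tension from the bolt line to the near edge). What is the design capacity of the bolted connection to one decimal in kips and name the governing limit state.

Bolt shear: A_b = π(0.625)²/4 = 0.3068 in². φR_n = 0.75 × 54 × 0.3068 × 5 × 1 = 62.1 kips.
Bearing (0.625 in plate, F_u = 58 ksi): end bolts L_c = 1 − 0.6875/2 = 0.65625, R_n = min(1.2×0.65625×0.625×58, 2.4×0.625×0.625×58) = 28.547 kips/bolt; interior L_c = 2.25 − 0.6875 = 1.5625, R_n = 54.375 kips/bolt. φR_n = 0.75 × (1×28.547 + 4×54.375) = 184.5 kips.
Block shear: shear path 1×[1+4×2.25] = 1×10 in, A_gv = 6.25, A_nv = 1×(10 − 4.5×0.75)×0.625 = 4.1406 in²; tension to near edge: (1.25 − 0.5×0.75)×0.625 = 0.54688 in². R_n = min(0.6×58×4.1406, 0.6×36×6.25) + 1.0×58×0.54688 = min(144.09, 135) + 31.719 = 166.72 kips. φR_n = 0.75 × 166.72 = 125.0 kips.
Governing: min(62.1, 184.5, 125.0) = 62.1 kips → bolt shear.

62.1 kips (bolt shear governs)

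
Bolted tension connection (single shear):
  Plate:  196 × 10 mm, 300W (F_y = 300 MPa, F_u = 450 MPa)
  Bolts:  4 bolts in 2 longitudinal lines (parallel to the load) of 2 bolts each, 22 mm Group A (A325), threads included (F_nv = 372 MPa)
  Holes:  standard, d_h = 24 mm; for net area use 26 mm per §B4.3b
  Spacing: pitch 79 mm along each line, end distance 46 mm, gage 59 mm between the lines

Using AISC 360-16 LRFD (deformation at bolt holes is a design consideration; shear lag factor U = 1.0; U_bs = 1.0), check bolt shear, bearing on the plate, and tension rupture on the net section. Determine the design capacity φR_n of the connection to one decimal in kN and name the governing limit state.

424.2 kN (bolt shear governs)

Bolt shear: A_b = π(22)²/4 = 380.13 mm². φR_n = 0.75 × 372 × 380.13 × 4 × 1 = 424.2 kN.
Bearing (10 mm plate, F_u = 450 MPa): end bolts L_c = 46 − 24/2 = 34, R_n = min(1.2×34×10×450, 2.4×22×10×450) = 183.6 kN/bolt; interior L_c = 79 − 24 = 55, R_n = 237.6 kN/bolt. φR_n = 0.75 × (2×183.6 + 2×237.6) = 631.8 kN.
Tension rupture (net): A_n = (196 − 2×26)×10 = 1440 mm² (U = 1.0, A_e = A_n). φR_n = 0.75 × 450 × 1440 = 486.0 kN.
Governing: min(424.2, 631.8, 486.0) = 424.2 kN → bolt shear.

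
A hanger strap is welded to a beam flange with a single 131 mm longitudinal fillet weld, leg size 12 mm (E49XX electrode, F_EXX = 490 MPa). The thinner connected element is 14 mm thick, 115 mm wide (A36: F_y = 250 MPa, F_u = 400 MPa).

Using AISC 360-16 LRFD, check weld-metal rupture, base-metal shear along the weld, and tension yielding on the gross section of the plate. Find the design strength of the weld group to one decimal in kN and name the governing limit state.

Weld metal: throat = 0.707×12 = 8.484 mm, L = 131 mm. φR_n = 0.75 × 0.6 × 490 × 8.484 × 131 = 245.1 kN.
Base metal shear (14 mm plate): yield φR_n = 1.0×0.6×250×14×131 = 275.1 kN; rupture φR_n = 0.75×0.6×400×14×131 = 330.1 kN; take 275.1 kN (yield).
Tension yield (gross): A_g = 115×14 = 1610 mm². φR_n = 0.90 × 250 × 1610 = 362.3 kN.
Governing: min(245.1, 275.1, 362.3) = 245.1 kN → weld metal.

245.1 kN (weld metal governs)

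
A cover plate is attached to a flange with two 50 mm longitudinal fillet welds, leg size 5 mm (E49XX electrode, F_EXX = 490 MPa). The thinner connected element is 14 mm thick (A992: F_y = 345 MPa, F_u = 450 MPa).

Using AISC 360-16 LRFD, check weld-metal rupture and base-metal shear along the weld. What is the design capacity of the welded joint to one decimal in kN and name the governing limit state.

77.9 kN (weld metal governs)

Weld metal: throat = 0.707×5 = 3.535 mm, L = 2×50 = 100 mm. φR_n = 0.75 × 0.6 × 490 × 3.535 × 100 = 77.9 kN.
Base metal shear (14 mm plate): yield φR_n = 1.0×0.6×345×14×100 = 289.8 kN; rupture φR_n = 0.75×0.6×450×14×100 = 283.5 kN; take 283.5 kN (rupture).
Governing: min(77.9, 283.5) = 77.9 kN → weld metal.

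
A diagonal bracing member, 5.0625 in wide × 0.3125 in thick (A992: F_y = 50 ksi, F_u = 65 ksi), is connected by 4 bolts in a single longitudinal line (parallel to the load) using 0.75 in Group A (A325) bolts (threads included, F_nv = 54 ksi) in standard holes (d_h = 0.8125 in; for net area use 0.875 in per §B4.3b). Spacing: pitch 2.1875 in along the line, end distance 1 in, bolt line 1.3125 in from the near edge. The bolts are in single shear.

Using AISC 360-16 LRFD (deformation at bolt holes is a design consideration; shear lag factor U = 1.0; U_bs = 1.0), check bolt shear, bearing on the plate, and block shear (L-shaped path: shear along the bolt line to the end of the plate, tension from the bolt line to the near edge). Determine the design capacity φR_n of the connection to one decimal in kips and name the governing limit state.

54.5 kips (block shear governs)

Bolt shear: A_b = π(0.75)²/4 = 0.44179 in². φR_n = 0.75 × 54 × 0.44179 × 4 × 1 = 71.6 kips.
Bearing (0.3125 in plate, F_u = 65 ksi): end bolts L_c = 1 − 0.8125/2 = 0.59375, R_n = min(1.2×0.59375×0.3125×65, 2.4×0.75×0.3125×65) = 14.473 kips/bolt; interior L_c = 2.1875 − 0.8125 = 1.375, R_n = 33.516 kips/bolt. φR_n = 0.75 × (1×14.473 + 3×33.516) = 86.3 kips.
Block shear: shear path 1×[1+3×2.1875] = 1×7.5625 in, A_gv = 2.3633, A_nv = 1×(7.5625 − 3.5×0.875)×0.3125 = 1.4063 in²; tension to near edge: (1.3125 − 0.5×0.875)×0.3125 = 0.27344 in². R_n = min(0.6×65×1.4063, 0.6×50×2.3633) + 1.0×65×0.27344 = min(54.846, 70.899) + 17.774 = 72.62 kips. φR_n = 0.75 × 72.62 = 54.5 kips.
Governing: min(71.6, 86.3, 54.5) = 54.5 kips → block shear.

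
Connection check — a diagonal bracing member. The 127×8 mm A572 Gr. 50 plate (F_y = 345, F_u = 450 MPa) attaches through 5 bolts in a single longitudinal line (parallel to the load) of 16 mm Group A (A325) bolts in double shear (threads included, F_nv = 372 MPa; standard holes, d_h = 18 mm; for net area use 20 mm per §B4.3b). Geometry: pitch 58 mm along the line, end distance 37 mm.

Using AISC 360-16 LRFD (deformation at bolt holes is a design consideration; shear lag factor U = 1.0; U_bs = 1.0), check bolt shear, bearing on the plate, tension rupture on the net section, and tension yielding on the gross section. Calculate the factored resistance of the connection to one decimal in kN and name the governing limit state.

288.9 kN (net-section rupture governs)

Bolt shear: A_b = π(16)²/4 = 201.06 mm². φR_n = 0.75 × 372 × 201.06 × 5 × 2 = 561.0 kN.
Bearing (8 mm plate, F_u = 450 MPa): end bolts L_c = 37 − 18/2 = 28, R_n = min(1.2×28×8×450, 2.4×16×8×450) = 120.96 kN/bolt; interior L_c = 58 − 18 = 40, R_n = 138.24 kN/bolt. φR_n = 0.75 × (1×120.96 + 4×138.24) = 505.4 kN.
Tension rupture (net): A_n = (127 − 1×20)×8 = 856 mm² (U = 1.0, A_e = A_n). φR_n = 0.75 × 450 × 856 = 288.9 kN.
Tension yield (gross): A_g = 127×8 = 1016 mm². φR_n = 0.90 × 345 × 1016 = 315.5 kN.
Governing: min(561.0, 505.4, 288.9, 315.5) = 288.9 kN → net-section rupture.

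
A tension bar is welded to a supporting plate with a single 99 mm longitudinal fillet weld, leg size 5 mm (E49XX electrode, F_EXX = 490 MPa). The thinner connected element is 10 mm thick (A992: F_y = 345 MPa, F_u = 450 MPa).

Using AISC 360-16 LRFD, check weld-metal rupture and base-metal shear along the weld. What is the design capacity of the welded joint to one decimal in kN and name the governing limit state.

77.2 kN (weld metal governs)

Weld metal: throat = 0.707×5 = 3.535 mm, L = 99 mm. φR_n = 0.75 × 0.6 × 490 × 3.535 × 99 = 77.2 kN.
Base metal shear (10 mm plate): yield φR_n = 1.0×0.6×345×10×99 = 204.9 kN; rupture φR_n = 0.75×0.6×450×10×99 = 200.5 kN; take 200.5 kN (rupture).
Governing: min(77.2, 200.5) = 77.2 kN → weld metal.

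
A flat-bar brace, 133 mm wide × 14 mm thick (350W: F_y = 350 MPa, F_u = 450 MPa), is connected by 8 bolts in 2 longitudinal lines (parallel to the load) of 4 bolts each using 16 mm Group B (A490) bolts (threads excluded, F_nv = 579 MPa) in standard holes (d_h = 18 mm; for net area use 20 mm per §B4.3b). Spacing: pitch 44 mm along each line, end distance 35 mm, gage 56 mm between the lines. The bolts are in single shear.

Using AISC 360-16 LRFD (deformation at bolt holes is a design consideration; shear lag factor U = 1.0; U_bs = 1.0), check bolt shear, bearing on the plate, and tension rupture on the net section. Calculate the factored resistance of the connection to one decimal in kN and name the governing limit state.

439.4 kN (net-section rupture governs)

Bolt shear: A_b = π(16)²/4 = 201.06 mm². φR_n = 0.75 × 579 × 201.06 × 8 × 1 = 698.5 kN.
Bearing (14 mm plate, F_u = 450 MPa): end bolts L_c = 35 − 18/2 = 26, R_n = min(1.2×26×14×450, 2.4×16×14×450) = 196.56 kN/bolt; interior L_c = 44 − 18 = 26, R_n = 196.56 kN/bolt. φR_n = 0.75 × (2×196.56 + 6×196.56) = 1179.4 kN.
Tension rupture (net): A_n = (133 − 2×20)×14 = 1302 mm² (U = 1.0, A_e = A_n). φR_n = 0.75 × 450 × 1302 = 439.4 kN.
Governing: min(698.5, 1179.4, 439.4) = 439.4 kN → net-section rupture.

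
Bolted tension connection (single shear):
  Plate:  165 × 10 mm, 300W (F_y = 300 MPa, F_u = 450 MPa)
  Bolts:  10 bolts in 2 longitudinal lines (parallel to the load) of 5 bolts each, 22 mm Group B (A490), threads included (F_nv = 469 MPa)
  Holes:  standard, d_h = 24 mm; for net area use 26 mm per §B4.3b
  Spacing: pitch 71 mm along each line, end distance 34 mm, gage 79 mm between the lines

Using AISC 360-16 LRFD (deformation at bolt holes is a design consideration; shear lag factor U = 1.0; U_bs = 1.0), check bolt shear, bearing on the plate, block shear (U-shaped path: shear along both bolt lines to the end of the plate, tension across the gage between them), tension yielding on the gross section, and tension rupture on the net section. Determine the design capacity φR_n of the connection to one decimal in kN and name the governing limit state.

381.4 kN (net-section rupture governs)

Bolt shear: A_b = π(22)²/4 = 380.13 mm². φR_n = 0.75 × 469 × 380.13 × 10 × 1 = 1337.1 kN.
Bearing (10 mm plate, F_u = 450 MPa): end bolts L_c = 34 − 24/2 = 22, R_n = min(1.2×22×10×450, 2.4×22×10×450) = 118.8 kN/bolt; interior L_c = 71 − 24 = 47, R_n = 237.6 kN/bolt. φR_n = 0.75 × (2×118.8 + 8×237.6) = 1603.8 kN.
Block shear: shear path 2×[34+4×71] = 2×318 mm, A_gv = 6360, A_nv = 2×(318 − 4.5×26)×10 = 4020 mm²; tension across gage: (79 − 1×26)×10 = 530 mm². R_n = min(0.6×450×4020, 0.6×300×6360) + 1.0×450×530 = min(1085.4, 1144.8) + 238.5 = 1323.9 kN. φR_n = 0.75 × 1323.9 = 992.9 kN.
Tension yield (gross): A_g = 165×10 = 1650 mm². φR_n = 0.90 × 300 × 1650 = 445.5 kN.
Tension rupture (net): A_n = (165 − 2×26)×10 = 1130 mm² (U = 1.0, A_e = A_n). φR_n = 0.75 × 450 × 1130 = 381.4 kN.
Governing: min(1337.1, 1603.8, 992.9, 445.5, 381.4) = 381.4 kN → net-section rupture.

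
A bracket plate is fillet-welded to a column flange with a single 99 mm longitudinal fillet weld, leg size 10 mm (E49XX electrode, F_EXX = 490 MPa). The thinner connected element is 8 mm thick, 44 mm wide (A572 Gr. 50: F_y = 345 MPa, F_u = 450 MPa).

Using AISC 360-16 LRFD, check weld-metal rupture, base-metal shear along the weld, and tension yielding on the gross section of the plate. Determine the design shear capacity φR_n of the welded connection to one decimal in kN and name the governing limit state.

Weld metal: throat = 0.707×10 = 7.07 mm, L = 99 mm. φR_n = 0.75 × 0.6 × 490 × 7.07 × 99 = 154.3 kN.
Base metal shear (8 mm plate): yield φR_n = 1.0×0.6×345×8×99 = 163.9 kN; rupture φR_n = 0.75×0.6×450×8×99 = 160.4 kN; take 160.4 kN (rupture).
Tension yield (gross): A_g = 44×8 = 352 mm². φR_n = 0.90 × 345 × 352 = 109.3 kN.
Governing: min(154.3, 160.4, 109.3) = 109.3 kN → gross-section yield.

109.3 kN (gross-section yield governs)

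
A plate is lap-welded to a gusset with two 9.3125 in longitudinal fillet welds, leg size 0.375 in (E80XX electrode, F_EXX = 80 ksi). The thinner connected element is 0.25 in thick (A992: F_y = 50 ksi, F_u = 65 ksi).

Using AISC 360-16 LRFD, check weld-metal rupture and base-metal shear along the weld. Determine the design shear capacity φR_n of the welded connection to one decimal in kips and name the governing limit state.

136.2 kips (base-metal shear governs)

Weld metal: throat = 0.707×0.375 = 0.26513 in, L = 2×9.3125 = 18.625 in. φR_n = 0.75 × 0.6 × 80 × 0.26513 × 18.625 = 177.8 kips.
Base metal shear (0.25 in plate): yield φR_n = 1.0×0.6×50×0.25×18.625 = 139.7 kips; rupture φR_n = 0.75×0.6×65×0.25×18.625 = 136.2 kips; take 136.2 kips (rupture).
Governing: min(177.8, 136.2) = 136.2 kips → base-metal shear.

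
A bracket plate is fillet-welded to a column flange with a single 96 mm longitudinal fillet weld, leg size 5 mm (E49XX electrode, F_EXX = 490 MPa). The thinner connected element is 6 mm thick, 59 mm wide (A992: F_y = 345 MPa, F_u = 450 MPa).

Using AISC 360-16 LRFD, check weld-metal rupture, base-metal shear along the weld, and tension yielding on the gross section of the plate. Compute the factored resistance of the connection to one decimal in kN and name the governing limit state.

74.8 kN (weld metal governs)

Weld metal: throat = 0.707×5 = 3.535 mm, L = 96 mm. φR_n = 0.75 × 0.6 × 490 × 3.535 × 96 = 74.8 kN.
Base metal shear (6 mm plate): yield φR_n = 1.0×0.6×345×6×96 = 119.2 kN; rupture φR_n = 0.75×0.6×450×6×96 = 116.6 kN; take 116.6 kN (rupture).
Tension yield (gross): A_g = 59×6 = 354 mm². φR_n = 0.90 × 345 × 354 = 109.9 kN.
Governing: min(74.8, 116.6, 109.9) = 74.8 kN → weld metal.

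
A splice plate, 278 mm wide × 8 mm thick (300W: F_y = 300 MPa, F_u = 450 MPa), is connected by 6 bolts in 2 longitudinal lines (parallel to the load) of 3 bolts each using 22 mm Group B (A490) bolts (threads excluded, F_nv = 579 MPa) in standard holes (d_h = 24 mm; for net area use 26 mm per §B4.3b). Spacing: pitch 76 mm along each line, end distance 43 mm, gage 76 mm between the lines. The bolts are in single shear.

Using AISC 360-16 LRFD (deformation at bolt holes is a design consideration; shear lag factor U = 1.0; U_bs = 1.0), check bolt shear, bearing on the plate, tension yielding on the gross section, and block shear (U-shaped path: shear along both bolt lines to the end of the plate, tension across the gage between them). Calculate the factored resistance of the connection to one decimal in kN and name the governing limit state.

Bolt shear: A_b = π(22)²/4 = 380.13 mm². φR_n = 0.75 × 579 × 380.13 × 6 × 1 = 990.4 kN.
Bearing (8 mm plate, F_u = 450 MPa): end bolts L_c = 43 − 24/2 = 31, R_n = min(1.2×31×8×450, 2.4×22×8×450) = 133.92 kN/bolt; interior L_c = 76 − 24 = 52, R_n = 190.08 kN/bolt. φR_n = 0.75 × (2×133.92 + 4×190.08) = 771.1 kN.
Tension yield (gross): A_g = 278×8 = 2224 mm². φR_n = 0.90 × 300 × 2224 = 600.5 kN.
Block shear: shear path 2×[43+2×76] = 2×195 mm, A_gv = 3120, A_nv = 2×(195 − 2.5×26)×8 = 2080 mm²; tension across gage: (76 − 1×26)×8 = 400 mm². R_n = min(0.6×450×2080, 0.6×300×3120) + 1.0×450×400 = min(561.6, 561.6) + 180 = 741.6 kN. φR_n = 0.75 × 741.6 = 556.2 kN.
Governing: min(990.4, 771.1, 600.5, 556.2) = 556.2 kN → block shear.

556.2 kN (block shear governs)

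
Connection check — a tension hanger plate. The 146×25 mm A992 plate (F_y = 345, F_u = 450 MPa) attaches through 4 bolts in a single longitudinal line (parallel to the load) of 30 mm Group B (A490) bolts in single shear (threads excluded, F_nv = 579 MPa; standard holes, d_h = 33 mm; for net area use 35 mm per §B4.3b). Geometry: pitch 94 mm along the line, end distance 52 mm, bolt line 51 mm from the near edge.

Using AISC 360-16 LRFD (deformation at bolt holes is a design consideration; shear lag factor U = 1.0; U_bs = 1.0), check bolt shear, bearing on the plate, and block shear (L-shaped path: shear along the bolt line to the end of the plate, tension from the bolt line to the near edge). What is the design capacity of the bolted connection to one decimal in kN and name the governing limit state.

1227.8 kN (bolt shear governs)

Bolt shear: A_b = π(30)²/4 = 706.86 mm². φR_n = 0.75 × 579 × 706.86 × 4 × 1 = 1227.8 kN.
Bearing (25 mm plate, F_u = 450 MPa): end bolts L_c = 52 − 33/2 = 35.5, R_n = min(1.2×35.5×25×450, 2.4×30×25×450) = 479.25 kN/bolt; interior L_c = 94 − 33 = 61, R_n = 810 kN/bolt. φR_n = 0.75 × (1×479.25 + 3×810) = 2181.9 kN.
Block shear: shear path 1×[52+3×94] = 1×334 mm, A_gv = 8350, A_nv = 1×(334 − 3.5×35)×25 = 5287.5 mm²; tension to near edge: (51 − 0.5×35)×25 = 837.5 mm². R_n = min(0.6×450×5287.5, 0.6×345×8350) + 1.0×450×837.5 = min(1427.6, 1728.5) + 376.88 = 1804.5 kN. φR_n = 0.75 × 1804.5 = 1353.4 kN.
Governing: min(1227.8, 2181.9, 1353.4) = 1227.8 kN → bolt shear.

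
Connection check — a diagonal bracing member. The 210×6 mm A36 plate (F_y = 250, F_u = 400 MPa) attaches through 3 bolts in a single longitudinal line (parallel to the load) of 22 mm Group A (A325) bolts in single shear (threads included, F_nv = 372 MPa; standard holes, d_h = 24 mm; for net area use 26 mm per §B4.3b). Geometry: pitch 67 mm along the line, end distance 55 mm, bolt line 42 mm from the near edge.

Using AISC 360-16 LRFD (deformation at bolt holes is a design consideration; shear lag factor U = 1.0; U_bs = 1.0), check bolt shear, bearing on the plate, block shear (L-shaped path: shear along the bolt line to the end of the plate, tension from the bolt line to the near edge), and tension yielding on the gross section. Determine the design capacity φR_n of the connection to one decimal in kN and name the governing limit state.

179.8 kN (block shear governs)

Bolt shear: A_b = π(22)²/4 = 380.13 mm². φR_n = 0.75 × 372 × 380.13 × 3 × 1 = 318.2 kN.
Bearing (6 mm plate, F_u = 400 MPa): end bolts L_c = 55 − 24/2 = 43, R_n = min(1.2×43×6×400, 2.4×22×6×400) = 123.84 kN/bolt; interior L_c = 67 − 24 = 43, R_n = 123.84 kN/bolt. φR_n = 0.75 × (1×123.84 + 2×123.84) = 278.6 kN.
Block shear: shear path 1×[55+2×67] = 1×189 mm, A_gv = 1134, A_nv = 1×(189 − 2.5×26)×6 = 744 mm²; tension to near edge: (42 − 0.5×26)×6 = 174 mm². R_n = min(0.6×400×744, 0.6×250×1134) + 1.0×400×174 = min(178.56, 170.1) + 69.6 = 239.7 kN. φR_n = 0.75 × 239.7 = 179.8 kN.
Tension yield (gross): A_g = 210×6 = 1260 mm². φR_n = 0.90 × 250 × 1260 = 283.5 kN.
Governing: min(318.2, 278.6, 179.8, 283.5) = 179.8 kN → block shear.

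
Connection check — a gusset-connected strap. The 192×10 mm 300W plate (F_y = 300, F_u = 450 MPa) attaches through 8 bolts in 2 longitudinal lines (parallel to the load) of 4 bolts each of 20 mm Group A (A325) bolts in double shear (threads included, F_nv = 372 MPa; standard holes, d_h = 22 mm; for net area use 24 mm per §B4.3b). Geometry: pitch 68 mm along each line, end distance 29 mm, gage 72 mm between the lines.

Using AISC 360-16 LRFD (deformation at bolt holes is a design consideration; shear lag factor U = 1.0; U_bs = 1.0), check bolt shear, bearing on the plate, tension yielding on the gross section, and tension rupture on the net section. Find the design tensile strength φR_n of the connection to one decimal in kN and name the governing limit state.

486.0 kN (net-section rupture governs)

Bolt shear: A_b = π(20)²/4 = 314.16 mm². φR_n = 0.75 × 372 × 314.16 × 8 × 2 = 1402.4 kN.
Bearing (10 mm plate, F_u = 450 MPa): end bolts L_c = 29 − 22/2 = 18, R_n = min(1.2×18×10×450, 2.4×20×10×450) = 97.2 kN/bolt; interior L_c = 68 − 22 = 46, R_n = 216 kN/bolt. φR_n = 0.75 × (2×97.2 + 6×216) = 1117.8 kN.
Tension yield (gross): A_g = 192×10 = 1920 mm². φR_n = 0.90 × 300 × 1920 = 518.4 kN.
Tension rupture (net): A_n = (192 − 2×24)×10 = 1440 mm² (U = 1.0, A_e = A_n). φR_n = 0.75 × 450 × 1440 = 486.0 kN.
Governing: min(1402.4, 1117.8, 518.4, 486.0) = 486.0 kN → net-section rupture.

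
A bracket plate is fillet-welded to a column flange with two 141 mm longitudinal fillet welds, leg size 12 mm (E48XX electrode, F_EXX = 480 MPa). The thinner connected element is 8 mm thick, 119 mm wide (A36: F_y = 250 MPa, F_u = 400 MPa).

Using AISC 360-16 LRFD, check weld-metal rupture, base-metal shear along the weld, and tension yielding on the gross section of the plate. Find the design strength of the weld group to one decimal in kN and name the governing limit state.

Weld metal: throat = 0.707×12 = 8.484 mm, L = 2×141 = 282 mm. φR_n = 0.75 × 0.6 × 480 × 8.484 × 282 = 516.8 kN.
Base metal shear (8 mm plate): yield φR_n = 1.0×0.6×250×8×282 = 338.4 kN; rupture φR_n = 0.75×0.6×400×8×282 = 406.1 kN; take 338.4 kN (yield).
Tension yield (gross): A_g = 119×8 = 952 mm². φR_n = 0.90 × 250 × 952 = 214.2 kN.
Governing: min(516.8, 338.4, 214.2) = 214.2 kN → gross-section yield.

214.2 kN (gross-section yield governs)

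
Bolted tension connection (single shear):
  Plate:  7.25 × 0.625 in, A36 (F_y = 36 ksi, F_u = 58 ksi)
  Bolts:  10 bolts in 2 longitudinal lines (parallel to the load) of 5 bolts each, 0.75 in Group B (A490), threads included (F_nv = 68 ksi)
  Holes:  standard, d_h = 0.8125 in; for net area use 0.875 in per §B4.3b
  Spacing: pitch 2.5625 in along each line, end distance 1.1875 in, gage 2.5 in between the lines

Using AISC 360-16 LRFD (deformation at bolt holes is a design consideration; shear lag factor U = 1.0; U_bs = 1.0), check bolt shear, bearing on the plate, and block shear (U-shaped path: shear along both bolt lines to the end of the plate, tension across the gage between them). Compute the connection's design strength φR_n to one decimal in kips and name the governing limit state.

225.3 kips (bolt shear governs)

Bolt shear: A_b = π(0.75)²/4 = 0.44179 in². φR_n = 0.75 × 68 × 0.44179 × 10 × 1 = 225.3 kips.
Bearing (0.625 in plate, F_u = 58 ksi): end bolts L_c = 1.1875 − 0.8125/2 = 0.78125, R_n = min(1.2×0.78125×0.625×58, 2.4×0.75×0.625×58) = 33.984 kips/bolt; interior L_c = 2.5625 − 0.8125 = 1.75, R_n = 65.25 kips/bolt. φR_n = 0.75 × (2×33.984 + 8×65.25) = 442.5 kips.
Block shear: shear path 2×[1.1875+4×2.5625] = 2×11.4375 in, A_gv = 14.297, A_nv = 2×(11.4375 − 4.5×0.875)×0.625 = 9.375 in²; tension across gage: (2.5 − 1×0.875)×0.625 = 1.0156 in². R_n = min(0.6×58×9.375, 0.6×36×14.297) + 1.0×58×1.0156 = min(326.25, 308.82) + 58.905 = 367.73 kips. φR_n = 0.75 × 367.73 = 275.8 kips.
Governing: min(225.3, 442.5, 275.8) = 225.3 kips → bolt shear.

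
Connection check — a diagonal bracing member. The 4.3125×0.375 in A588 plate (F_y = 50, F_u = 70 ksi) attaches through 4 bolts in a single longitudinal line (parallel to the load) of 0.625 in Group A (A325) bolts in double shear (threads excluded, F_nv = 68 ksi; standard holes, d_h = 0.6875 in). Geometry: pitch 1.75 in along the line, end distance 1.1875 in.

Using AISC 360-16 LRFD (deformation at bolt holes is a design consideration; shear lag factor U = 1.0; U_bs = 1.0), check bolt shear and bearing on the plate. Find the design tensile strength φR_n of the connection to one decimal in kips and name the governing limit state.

Bolt shear: A_b = π(0.625)²/4 = 0.3068 in². φR_n = 0.75 × 68 × 0.3068 × 4 × 2 = 125.2 kips.
Bearing (0.375 in plate, F_u = 70 ksi): end bolts L_c = 1.1875 − 0.6875/2 = 0.84375, R_n = min(1.2×0.84375×0.375×70, 2.4×0.625×0.375×70) = 26.578 kips/bolt; interior L_c = 1.75 − 0.6875 = 1.0625, R_n = 33.469 kips/bolt. φR_n = 0.75 × (1×26.578 + 3×33.469) = 95.2 kips.
Governing: min(125.2, 95.2) = 95.2 kips → bearing.

95.2 kips (bearing governs)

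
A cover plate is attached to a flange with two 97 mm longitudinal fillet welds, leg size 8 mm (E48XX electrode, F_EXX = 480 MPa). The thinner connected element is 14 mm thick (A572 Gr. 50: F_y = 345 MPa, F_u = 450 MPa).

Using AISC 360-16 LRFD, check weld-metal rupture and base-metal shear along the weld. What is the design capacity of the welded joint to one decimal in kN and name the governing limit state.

237.0 kN (weld metal governs)

Weld metal: throat = 0.707×8 = 5.656 mm, L = 2×97 = 194 mm. φR_n = 0.75 × 0.6 × 480 × 5.656 × 194 = 237.0 kN.
Base metal shear (14 mm plate): yield φR_n = 1.0×0.6×345×14×194 = 562.2 kN; rupture φR_n = 0.75×0.6×450×14×194 = 550.0 kN; take 550.0 kN (rupture).
Governing: min(237.0, 550.0) = 237.0 kN → weld metal.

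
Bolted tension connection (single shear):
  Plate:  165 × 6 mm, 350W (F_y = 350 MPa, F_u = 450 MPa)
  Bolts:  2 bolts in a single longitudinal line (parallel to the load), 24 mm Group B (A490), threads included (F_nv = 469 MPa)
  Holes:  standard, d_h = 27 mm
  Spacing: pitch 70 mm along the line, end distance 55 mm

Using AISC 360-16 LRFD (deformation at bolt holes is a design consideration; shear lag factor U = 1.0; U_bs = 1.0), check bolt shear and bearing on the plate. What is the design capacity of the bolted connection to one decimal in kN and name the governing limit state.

Bolt shear: A_b = π(24)²/4 = 452.39 mm². φR_n = 0.75 × 469 × 452.39 × 2 × 1 = 318.3 kN.
Bearing (6 mm plate, F_u = 450 MPa): end bolts L_c = 55 − 27/2 = 41.5, R_n = min(1.2×41.5×6×450, 2.4×24×6×450) = 134.46 kN/bolt; interior L_c = 70 − 27 = 43, R_n = 139.32 kN/bolt. φR_n = 0.75 × (1×134.46 + 1×139.32) = 205.3 kN.
Governing: min(318.3, 205.3) = 205.3 kN → bearing.

205.3 kN (bearing governs)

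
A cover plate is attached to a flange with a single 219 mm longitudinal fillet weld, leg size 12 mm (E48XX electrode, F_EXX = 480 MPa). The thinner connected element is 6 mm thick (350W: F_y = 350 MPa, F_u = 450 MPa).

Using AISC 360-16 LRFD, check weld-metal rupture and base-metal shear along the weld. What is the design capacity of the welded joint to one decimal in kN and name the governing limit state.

Weld metal: throat = 0.707×12 = 8.484 mm, L = 219 mm. φR_n = 0.75 × 0.6 × 480 × 8.484 × 219 = 401.3 kN.
Base metal shear (6 mm plate): yield φR_n = 1.0×0.6×350×6×219 = 275.9 kN; rupture φR_n = 0.75×0.6×450×6×219 = 266.1 kN; take 266.1 kN (rupture).
Governing: min(401.3, 266.1) = 266.1 kN → base-metal shear.

266.1 kN (base-metal shear governs)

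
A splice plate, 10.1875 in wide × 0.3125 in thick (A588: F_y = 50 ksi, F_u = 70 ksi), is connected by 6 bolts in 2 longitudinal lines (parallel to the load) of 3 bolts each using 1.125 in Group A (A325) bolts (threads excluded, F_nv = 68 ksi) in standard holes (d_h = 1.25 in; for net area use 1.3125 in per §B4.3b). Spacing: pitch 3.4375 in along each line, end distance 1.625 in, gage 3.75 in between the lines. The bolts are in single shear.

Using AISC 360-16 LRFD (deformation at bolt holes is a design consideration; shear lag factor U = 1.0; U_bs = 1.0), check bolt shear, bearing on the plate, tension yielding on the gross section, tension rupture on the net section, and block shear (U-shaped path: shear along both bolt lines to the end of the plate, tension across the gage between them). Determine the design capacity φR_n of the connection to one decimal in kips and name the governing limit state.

124.1 kips (net-section rupture governs)

Bolt shear: A_b = π(1.125)²/4 = 0.99402 in². φR_n = 0.75 × 68 × 0.99402 × 6 × 1 = 304.2 kips.
Bearing (0.3125 in plate, F_u = 70 ksi): end bolts L_c = 1.625 − 1.25/2 = 1, R_n = min(1.2×1×0.3125×70, 2.4×1.125×0.3125×70) = 26.25 kips/bolt; interior L_c = 3.4375 − 1.25 = 2.1875, R_n = 57.422 kips/bolt. φR_n = 0.75 × (2×26.25 + 4×57.422) = 211.6 kips.
Tension yield (gross): A_g = 10.1875×0.3125 = 3.1836 in². φR_n = 0.90 × 50 × 3.1836 = 143.3 kips.
Tension rupture (net): A_n = (10.1875 − 2×1.3125)×0.3125 = 2.3633 in² (U = 1.0, A_e = A_n). φR_n = 0.75 × 70 × 2.3633 = 124.1 kips.
Block shear: shear path 2×[1.625+2×3.4375] = 2×8.5 in, A_gv = 5.3125, A_nv = 2×(8.5 − 2.5×1.3125)×0.3125 = 3.2617 in²; tension across gage: (3.75 − 1×1.3125)×0.3125 = 0.76172 in². R_n = min(0.6×70×3.2617, 0.6×50×5.3125) + 1.0×70×0.76172 = min(136.99, 159.38) + 53.32 = 190.31 kips. φR_n = 0.75 × 190.31 = 142.7 kips.
Governing: min(304.2, 211.6, 143.3, 124.1, 142.7) = 124.1 kips → net-section rupture.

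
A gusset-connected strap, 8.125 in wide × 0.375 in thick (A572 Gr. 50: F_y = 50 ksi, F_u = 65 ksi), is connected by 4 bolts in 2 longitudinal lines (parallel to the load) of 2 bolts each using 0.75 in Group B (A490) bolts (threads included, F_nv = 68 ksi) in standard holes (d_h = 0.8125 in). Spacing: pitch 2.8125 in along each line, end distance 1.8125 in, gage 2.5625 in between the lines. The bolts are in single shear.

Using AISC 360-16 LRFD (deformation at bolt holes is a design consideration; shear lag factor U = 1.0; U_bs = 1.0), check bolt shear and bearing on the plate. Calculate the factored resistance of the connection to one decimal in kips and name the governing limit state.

90.1 kips (bolt shear governs)

Bolt shear: A_b = π(0.75)²/4 = 0.44179 in². φR_n = 0.75 × 68 × 0.44179 × 4 × 1 = 90.1 kips.
Bearing (0.375 in plate, F_u = 65 ksi): end bolts L_c = 1.8125 − 0.8125/2 = 1.40625, R_n = min(1.2×1.40625×0.375×65, 2.4×0.75×0.375×65) = 41.133 kips/bolt; interior L_c = 2.8125 − 0.8125 = 2, R_n = 43.875 kips/bolt. φR_n = 0.75 × (2×41.133 + 2×43.875) = 127.5 kips.
Governing: min(90.1, 127.5) = 90.1 kips → bolt shear.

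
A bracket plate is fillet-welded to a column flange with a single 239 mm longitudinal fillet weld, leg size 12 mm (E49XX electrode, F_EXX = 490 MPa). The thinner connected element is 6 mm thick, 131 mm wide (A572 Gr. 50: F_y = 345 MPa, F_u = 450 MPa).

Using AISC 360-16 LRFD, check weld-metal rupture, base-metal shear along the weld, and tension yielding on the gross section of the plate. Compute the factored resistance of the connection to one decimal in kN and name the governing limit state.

Weld metal: throat = 0.707×12 = 8.484 mm, L = 239 mm. φR_n = 0.75 × 0.6 × 490 × 8.484 × 239 = 447.1 kN.
Base metal shear (6 mm plate): yield φR_n = 1.0×0.6×345×6×239 = 296.8 kN; rupture φR_n = 0.75×0.6×450×6×239 = 290.4 kN; take 290.4 kN (rupture).
Tension yield (gross): A_g = 131×6 = 786 mm². φR_n = 0.90 × 345 × 786 = 244.1 kN.
Governing: min(447.1, 290.4, 244.1) = 244.1 kN → gross-section yield.

244.1 kN (gross-section yield governs)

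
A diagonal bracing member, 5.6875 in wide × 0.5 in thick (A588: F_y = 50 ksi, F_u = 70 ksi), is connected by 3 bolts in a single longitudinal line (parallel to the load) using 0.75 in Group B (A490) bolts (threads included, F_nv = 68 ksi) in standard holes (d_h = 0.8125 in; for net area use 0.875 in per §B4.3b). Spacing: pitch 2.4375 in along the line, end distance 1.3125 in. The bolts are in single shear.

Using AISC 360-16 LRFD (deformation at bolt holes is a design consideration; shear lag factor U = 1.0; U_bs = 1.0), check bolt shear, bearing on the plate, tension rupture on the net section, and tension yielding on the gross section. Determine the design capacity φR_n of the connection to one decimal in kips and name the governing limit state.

67.6 kips (bolt shear governs)

Bolt shear: A_b = π(0.75)²/4 = 0.44179 in². φR_n = 0.75 × 68 × 0.44179 × 3 × 1 = 67.6 kips.
Bearing (0.5 in plate, F_u = 70 ksi): end bolts L_c = 1.3125 − 0.8125/2 = 0.90625, R_n = min(1.2×0.90625×0.5×70, 2.4×0.75×0.5×70) = 38.063 kips/bolt; interior L_c = 2.4375 − 0.8125 = 1.625, R_n = 63 kips/bolt. φR_n = 0.75 × (1×38.063 + 2×63) = 123.0 kips.
Tension rupture (net): A_n = (5.6875 − 1×0.875)×0.5 = 2.4063 in² (U = 1.0, A_e = A_n). φR_n = 0.75 × 70 × 2.4063 = 126.3 kips.
Tension yield (gross): A_g = 5.6875×0.5 = 2.8438 in². φR_n = 0.90 × 50 × 2.8438 = 128.0 kips.
Governing: min(67.6, 123.0, 126.3, 128.0) = 67.6 kips → bolt shear.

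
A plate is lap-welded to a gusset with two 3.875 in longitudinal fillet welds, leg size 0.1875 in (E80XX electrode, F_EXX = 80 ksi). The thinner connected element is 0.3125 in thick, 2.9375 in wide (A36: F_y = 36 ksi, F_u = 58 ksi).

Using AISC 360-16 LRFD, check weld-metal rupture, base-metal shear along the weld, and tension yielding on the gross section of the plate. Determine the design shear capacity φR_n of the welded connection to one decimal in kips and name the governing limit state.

29.7 kips (gross-section yield governs)

Weld metal: throat = 0.707×0.1875 = 0.13256 in, L = 2×3.875 = 7.75 in. φR_n = 0.75 × 0.6 × 80 × 0.13256 × 7.75 = 37.0 kips.
Base metal shear (0.3125 in plate): yield φR_n = 1.0×0.6×36×0.3125×7.75 = 52.3 kips; rupture φR_n = 0.75×0.6×58×0.3125×7.75 = 63.2 kips; take 52.3 kips (yield).
Tension yield (gross): A_g = 2.9375×0.3125 = 0.91797 in². φR_n = 0.90 × 36 × 0.91797 = 29.7 kips.
Governing: min(37.0, 52.3, 29.7) = 29.7 kips → gross-section yield.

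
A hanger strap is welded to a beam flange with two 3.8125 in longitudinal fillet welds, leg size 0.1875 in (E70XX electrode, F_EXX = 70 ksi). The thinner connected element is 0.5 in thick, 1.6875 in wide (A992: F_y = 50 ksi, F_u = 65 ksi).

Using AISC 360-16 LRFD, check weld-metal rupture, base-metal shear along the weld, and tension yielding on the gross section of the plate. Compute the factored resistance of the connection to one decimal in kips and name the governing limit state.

Weld metal: throat = 0.707×0.1875 = 0.13256 in, L = 2×3.8125 = 7.625 in. φR_n = 0.75 × 0.6 × 70 × 0.13256 × 7.625 = 31.8 kips.
Base metal shear (0.5 in plate): yield φR_n = 1.0×0.6×50×0.5×7.625 = 114.4 kips; rupture φR_n = 0.75×0.6×65×0.5×7.625 = 111.5 kips; take 111.5 kips (rupture).
Tension yield (gross): A_g = 1.6875×0.5 = 0.84375 in². φR_n = 0.90 × 50 × 0.84375 = 38.0 kips.
Governing: min(31.8, 111.5, 38.0) = 31.8 kips → weld metal.

31.8 kips (weld metal governs)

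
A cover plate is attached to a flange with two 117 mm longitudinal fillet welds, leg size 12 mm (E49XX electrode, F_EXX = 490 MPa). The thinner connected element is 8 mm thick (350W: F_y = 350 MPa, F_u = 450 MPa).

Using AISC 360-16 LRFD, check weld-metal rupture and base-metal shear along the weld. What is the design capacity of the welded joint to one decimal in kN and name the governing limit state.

Weld metal: throat = 0.707×12 = 8.484 mm, L = 2×117 = 234 mm. φR_n = 0.75 × 0.6 × 490 × 8.484 × 234 = 437.7 kN.
Base metal shear (8 mm plate): yield φR_n = 1.0×0.6×350×8×234 = 393.1 kN; rupture φR_n = 0.75×0.6×450×8×234 = 379.1 kN; take 379.1 kN (rupture).
Governing: min(437.7, 379.1) = 379.1 kN → base-metal shear.

379.1 kN (base-metal shear governs)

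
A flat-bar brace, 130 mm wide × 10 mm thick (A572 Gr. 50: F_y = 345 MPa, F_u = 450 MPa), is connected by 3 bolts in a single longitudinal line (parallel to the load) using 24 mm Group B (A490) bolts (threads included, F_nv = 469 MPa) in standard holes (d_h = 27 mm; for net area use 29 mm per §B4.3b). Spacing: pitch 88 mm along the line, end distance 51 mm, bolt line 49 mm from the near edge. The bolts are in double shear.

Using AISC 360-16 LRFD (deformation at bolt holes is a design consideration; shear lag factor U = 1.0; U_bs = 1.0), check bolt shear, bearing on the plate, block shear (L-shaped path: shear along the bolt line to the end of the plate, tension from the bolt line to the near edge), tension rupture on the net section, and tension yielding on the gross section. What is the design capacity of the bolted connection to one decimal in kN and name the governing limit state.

Bolt shear: A_b = π(24)²/4 = 452.39 mm². φR_n = 0.75 × 469 × 452.39 × 3 × 2 = 954.8 kN.
Bearing (10 mm plate, F_u = 450 MPa): end bolts L_c = 51 − 27/2 = 37.5, R_n = min(1.2×37.5×10×450, 2.4×24×10×450) = 202.5 kN/bolt; interior L_c = 88 − 27 = 61, R_n = 259.2 kN/bolt. φR_n = 0.75 × (1×202.5 + 2×259.2) = 540.7 kN.
Block shear: shear path 1×[51+2×88] = 1×227 mm, A_gv = 2270, A_nv = 1×(227 − 2.5×29)×10 = 1545 mm²; tension to near edge: (49 − 0.5×29)×10 = 345 mm². R_n = min(0.6×450×1545, 0.6×345×2270) + 1.0×450×345 = min(417.15, 469.89) + 155.25 = 572.4 kN. φR_n = 0.75 × 572.4 = 429.3 kN.
Tension rupture (net): A_n = (130 − 1×29)×10 = 1010 mm² (U = 1.0, A_e = A_n). φR_n = 0.75 × 450 × 1010 = 340.9 kN.
Tension yield (gross): A_g = 130×10 = 1300 mm². φR_n = 0.90 × 345 × 1300 = 403.7 kN.
Governing: min(954.8, 540.7, 429.3, 340.9, 403.7) = 340.9 kN → net-section rupture.

340.9 kN (net-section rupture governs)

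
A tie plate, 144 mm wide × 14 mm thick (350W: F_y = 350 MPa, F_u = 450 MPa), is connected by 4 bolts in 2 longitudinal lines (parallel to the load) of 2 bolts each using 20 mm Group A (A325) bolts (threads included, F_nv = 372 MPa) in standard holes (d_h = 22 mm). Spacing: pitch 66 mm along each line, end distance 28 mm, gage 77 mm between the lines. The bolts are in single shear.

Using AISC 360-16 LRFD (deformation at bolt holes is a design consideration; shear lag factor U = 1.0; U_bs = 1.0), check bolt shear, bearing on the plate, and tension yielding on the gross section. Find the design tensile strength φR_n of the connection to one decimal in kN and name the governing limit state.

Bolt shear: A_b = π(20)²/4 = 314.16 mm². φR_n = 0.75 × 372 × 314.16 × 4 × 1 = 350.6 kN.
Bearing (14 mm plate, F_u = 450 MPa): end bolts L_c = 28 − 22/2 = 17, R_n = min(1.2×17×14×450, 2.4×20×14×450) = 128.52 kN/bolt; interior L_c = 66 − 22 = 44, R_n = 302.4 kN/bolt. φR_n = 0.75 × (2×128.52 + 2×302.4) = 646.4 kN.
Tension yield (gross): A_g = 144×14 = 2016 mm². φR_n = 0.90 × 350 × 2016 = 635.0 kN.
Governing: min(350.6, 646.4, 635.0) = 350.6 kN → bolt shear.

350.6 kN (bolt shear governs)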